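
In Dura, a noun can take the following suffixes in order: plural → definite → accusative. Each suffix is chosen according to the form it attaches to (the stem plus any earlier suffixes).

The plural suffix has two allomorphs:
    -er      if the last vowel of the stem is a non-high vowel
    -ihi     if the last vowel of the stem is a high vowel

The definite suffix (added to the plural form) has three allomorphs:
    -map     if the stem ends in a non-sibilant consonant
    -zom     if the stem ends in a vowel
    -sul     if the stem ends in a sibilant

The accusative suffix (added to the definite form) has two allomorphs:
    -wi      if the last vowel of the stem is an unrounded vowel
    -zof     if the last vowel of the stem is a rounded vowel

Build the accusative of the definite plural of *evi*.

eviihizomzof

The last vowel of *evi* is /i/, which is a high vowel, so the plural suffix is -ihi, giving *eviihi*.
Since the final sound of the plural form *eviihi* is /i/ (a vowel), it takes -zom, giving *eviihizom*.
The definite form *eviihizom*: last vowel = /o/, a rounded vowel → -zof → *eviihizomzof*.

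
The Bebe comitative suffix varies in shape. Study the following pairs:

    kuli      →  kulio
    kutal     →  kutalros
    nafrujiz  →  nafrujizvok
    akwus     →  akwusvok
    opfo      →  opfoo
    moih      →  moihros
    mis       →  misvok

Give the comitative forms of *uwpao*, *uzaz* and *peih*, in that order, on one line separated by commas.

uwpaoo, uzazvok, peihros

The suffix is conditioned by the final sound: -vok when the stem ends in a sibilant (*nafrujiz*, *akwus*, *mis*); -ros when the stem ends in a non-sibilant consonant (*kutal*, *moih*); -o when the stem ends in a vowel (*kuli*, *opfo*).
*uwpao*: final sound = /o/, a vowel → -o → *uwpaoo*.
*uzaz*: final sound = /z/, a sibilant → -vok → *uzazvok*.
Since the final sound of *peih* is /h/ (a non-sibilant consonant), it takes -ros, giving *peihros*.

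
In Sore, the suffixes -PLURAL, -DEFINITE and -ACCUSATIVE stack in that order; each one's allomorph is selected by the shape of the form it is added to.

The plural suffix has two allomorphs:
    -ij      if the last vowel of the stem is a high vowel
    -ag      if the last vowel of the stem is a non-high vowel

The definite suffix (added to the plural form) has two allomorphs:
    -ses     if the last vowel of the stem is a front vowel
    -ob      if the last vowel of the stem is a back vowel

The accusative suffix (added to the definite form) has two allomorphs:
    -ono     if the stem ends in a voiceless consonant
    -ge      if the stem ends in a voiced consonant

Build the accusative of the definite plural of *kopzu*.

kopzuijsesono

*kopzu*: last vowel = /u/, a high vowel → -ij → *kopzuij*.
The last vowel of the plural form *kopzuij* is /i/, which is a front vowel, so the definite suffix is -ses, giving *kopzuijses*.
The definite form *kopzuijses*: final consonant = /s/, voiceless → -ono → *kopzuijsesono*.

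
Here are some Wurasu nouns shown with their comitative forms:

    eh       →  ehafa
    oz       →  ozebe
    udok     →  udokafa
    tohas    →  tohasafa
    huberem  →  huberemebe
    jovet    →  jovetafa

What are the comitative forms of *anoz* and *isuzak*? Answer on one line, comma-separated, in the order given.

anozebe, isuzakafa

The suffix is conditioned by the final consonant: -afa when the stem ends in a voiceless consonant (*eh*, *udok*, *tohas*, *jovet*); -ebe when the stem ends in a voiced consonant (*oz*, *huberem*).
Since the final consonant of *anoz* is /z/ (voiced), it takes -ebe, giving *anozebe*.
*isuzak* — final consonant /k/ (voiceless) → -afa → *isuzakafa*.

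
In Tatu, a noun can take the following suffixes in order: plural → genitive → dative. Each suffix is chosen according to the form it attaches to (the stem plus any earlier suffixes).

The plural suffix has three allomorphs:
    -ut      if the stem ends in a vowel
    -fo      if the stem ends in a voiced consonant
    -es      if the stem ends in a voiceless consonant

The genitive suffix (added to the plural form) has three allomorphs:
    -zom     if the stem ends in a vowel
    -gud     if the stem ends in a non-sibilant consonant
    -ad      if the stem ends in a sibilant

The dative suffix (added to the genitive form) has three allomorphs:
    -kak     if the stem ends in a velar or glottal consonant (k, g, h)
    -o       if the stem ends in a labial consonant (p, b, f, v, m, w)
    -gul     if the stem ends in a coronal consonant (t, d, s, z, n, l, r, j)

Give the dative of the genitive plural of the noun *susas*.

*susas* — final sound /s/ (a voiceless consonant) → -es → *susases*.
Since the final sound of the plural form *susases* is /s/ (a sibilant), it takes -ad, giving *susasesad*.
The genitive form *susasesad*: final consonant = /d/, coronal → -gul → *susasesadgul*.

susasesadgul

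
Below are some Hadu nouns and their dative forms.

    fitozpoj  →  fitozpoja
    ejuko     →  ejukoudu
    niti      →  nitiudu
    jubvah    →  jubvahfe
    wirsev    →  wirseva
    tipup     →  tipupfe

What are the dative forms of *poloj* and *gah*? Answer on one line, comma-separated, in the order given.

The suffix is conditioned by the final sound: -fe when the stem ends in a voiceless consonant (*jubvah*, *tipup*); -a when the stem ends in a voiced consonant (*fitozpoj*, *wirsev*); -udu when the stem ends in a vowel (*ejuko*, *niti*).
The final sound of *poloj* is /j/, which is a voiced consonant, so the suffix is -a, giving *poloja*.
The final sound of *gah* is /h/, which is a voiceless consonant, so the suffix is -fe, giving *gahfe*.

poloja, gahfe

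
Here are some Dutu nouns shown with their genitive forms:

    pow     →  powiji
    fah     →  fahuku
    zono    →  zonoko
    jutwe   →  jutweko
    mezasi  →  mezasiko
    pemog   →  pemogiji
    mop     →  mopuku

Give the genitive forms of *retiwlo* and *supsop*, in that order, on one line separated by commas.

retiwloko, supsopuku

The suffix is conditioned by the final sound: -uku when the stem ends in a voiceless consonant (*fah*, *mop*); -iji when the stem ends in a voiced consonant (*pow*, *pemog*); -ko when the stem ends in a vowel (*zono*, *jutwe*, *mezasi*).
*retiwlo*: final sound = /o/, a vowel → -ko → *retiwloko*.
*supsop*: final sound = /p/, a voiceless consonant → -uku → *supsopuku*.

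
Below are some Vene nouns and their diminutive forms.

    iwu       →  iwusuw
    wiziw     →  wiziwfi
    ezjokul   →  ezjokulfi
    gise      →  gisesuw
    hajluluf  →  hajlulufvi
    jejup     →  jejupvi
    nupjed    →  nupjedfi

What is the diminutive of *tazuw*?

tazuwfi

The alternation tracks the final sound of the stem — -vi when the stem ends in a voiceless consonant (*hajluluf*, *jejup*); -fi when the stem ends in a voiced consonant (*wiziw*, *ezjokul*, *nupjed*); -suw when the stem ends in a vowel (*iwu*, *gise*).
*tazuw*: final sound = /w/, a voiced consonant → -fi → *tazuwfi*.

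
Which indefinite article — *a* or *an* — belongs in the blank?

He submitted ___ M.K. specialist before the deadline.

an

The indefinite article is chosen by the initial *sound* of the following word, not its spelling.
The initialism *M.K.* is read letter by letter; the first letter, M, is pronounced /ɛm/, which begins with a vowel sound.
So the article is *an*: He submitted an M.K. specialist before the deadline.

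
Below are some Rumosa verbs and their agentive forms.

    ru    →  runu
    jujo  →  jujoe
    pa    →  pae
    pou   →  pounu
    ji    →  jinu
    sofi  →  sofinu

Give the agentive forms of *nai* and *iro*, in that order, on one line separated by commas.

nainu, iroe

Looking at the last vowel of each stem: -nu when the last vowel of the stem is a high vowel (*ru*, *pou*, *ji*, *sofi*); -e when the last vowel of the stem is a non-high vowel (*jujo*, *pa*).
*nai*: last vowel = /i/, a high vowel → -nu → *nainu*.
The last vowel of *iro* is /o/, which is a non-high vowel, so the suffix is -e, giving *iroe*.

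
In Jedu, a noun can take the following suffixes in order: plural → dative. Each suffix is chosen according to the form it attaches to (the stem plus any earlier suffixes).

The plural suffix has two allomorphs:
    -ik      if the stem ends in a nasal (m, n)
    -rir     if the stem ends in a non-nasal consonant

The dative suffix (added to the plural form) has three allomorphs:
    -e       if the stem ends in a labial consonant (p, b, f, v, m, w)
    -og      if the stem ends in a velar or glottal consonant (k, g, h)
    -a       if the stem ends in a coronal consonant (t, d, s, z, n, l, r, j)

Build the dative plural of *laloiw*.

*laloiw* — final consonant /w/ (non-nasal) → -rir → *laloiwrir*.
The plural form *laloiwrir* — final consonant /r/ (coronal) → -a → *laloiwrira*.

laloiwrira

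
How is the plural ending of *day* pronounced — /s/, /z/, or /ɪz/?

/z/

The stem *day* ends in a voiced non-sibilant sound.
The plural suffix surfaces as /ɪz/ after sibilants, /s/ after other voiceless consonants, and /z/ after other voiced sounds.
So the plural -s on *day* is pronounced /z/.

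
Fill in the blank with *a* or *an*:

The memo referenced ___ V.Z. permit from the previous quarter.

The indefinite article is chosen by the initial *sound* of the following word, not its spelling.
The initialism *V.Z.* is read letter by letter; the first letter, V, is pronounced /viː/, which begins with a consonant sound.
So the article is *a*: The memo referenced a V.Z. permit from the previous quarter.

a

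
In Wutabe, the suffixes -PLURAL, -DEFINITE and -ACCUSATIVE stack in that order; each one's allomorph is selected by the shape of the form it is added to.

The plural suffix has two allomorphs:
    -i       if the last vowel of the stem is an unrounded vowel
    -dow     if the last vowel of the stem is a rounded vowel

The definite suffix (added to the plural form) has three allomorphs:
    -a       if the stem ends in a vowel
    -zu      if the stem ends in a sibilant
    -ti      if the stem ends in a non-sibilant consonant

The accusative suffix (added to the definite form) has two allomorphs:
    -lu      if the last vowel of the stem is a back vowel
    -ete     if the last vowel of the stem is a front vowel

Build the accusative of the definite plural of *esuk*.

esukdowtiete

Since the last vowel of *esuk* is /u/ (a rounded vowel), it takes -dow, giving *esukdow*.
The plural form *esukdow*: final sound = /w/, a non-sibilant consonant → -ti → *esukdowti*.
The definite form *esukdowti* — last vowel /i/ (a front vowel) → -ete → *esukdowtiete*.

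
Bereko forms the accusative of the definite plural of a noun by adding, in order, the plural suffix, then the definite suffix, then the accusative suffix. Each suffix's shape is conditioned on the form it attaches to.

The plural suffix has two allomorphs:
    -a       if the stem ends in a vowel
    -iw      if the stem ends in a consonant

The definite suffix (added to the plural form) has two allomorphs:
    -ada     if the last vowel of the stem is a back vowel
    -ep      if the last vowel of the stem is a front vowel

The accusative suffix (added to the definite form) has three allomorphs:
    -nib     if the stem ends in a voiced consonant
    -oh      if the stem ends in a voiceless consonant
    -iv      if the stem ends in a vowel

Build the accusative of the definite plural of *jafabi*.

jafabiaadaiv

*jafabi*: final sound = /i/, a vowel → -a → *jafabia*.
The last vowel of the plural form *jafabia* is /a/, which is a back vowel, so the definite suffix is -ada, giving *jafabiaada*.
The final sound of the definite form *jafabiaada* is /a/, which is a vowel, so the accusative suffix is -iv, giving *jafabiaadaiv*.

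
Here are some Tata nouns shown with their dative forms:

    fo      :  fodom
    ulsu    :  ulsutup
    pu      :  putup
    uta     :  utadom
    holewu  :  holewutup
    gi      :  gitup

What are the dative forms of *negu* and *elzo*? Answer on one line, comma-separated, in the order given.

Looking at the last vowel of each stem: -tup when the last vowel of the stem is a high vowel (*ulsu*, *pu*, *holewu*, *gi*); -dom when the last vowel of the stem is a non-high vowel (*fo*, *uta*).
*negu* — last vowel /u/ (a high vowel) → -tup → *negutup*.
*elzo* — last vowel /o/ (a non-high vowel) → -dom → *elzodom*.

negutup, elzodom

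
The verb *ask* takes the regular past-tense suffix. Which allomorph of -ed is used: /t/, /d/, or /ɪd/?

The stem *ask* ends in a voiceless consonant other than /t/.
The -ed suffix is realized as /ɪd/ after /t, d/; as /t/ after other voiceless consonants; and as /d/ after other voiced sounds.
So -ed on *ask* is pronounced /t/.

/t/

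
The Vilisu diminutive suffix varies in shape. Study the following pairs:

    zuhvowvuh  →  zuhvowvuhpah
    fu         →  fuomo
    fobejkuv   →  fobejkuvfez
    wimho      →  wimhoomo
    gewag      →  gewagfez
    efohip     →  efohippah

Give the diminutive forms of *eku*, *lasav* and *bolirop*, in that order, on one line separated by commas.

ekuomo, lasavfez, boliroppah

The pattern is voicing of the final sound: -pah when the stem ends in a voiceless consonant (*zuhvowvuh*, *efohip*); -fez when the stem ends in a voiced consonant (*fobejkuv*, *gewag*); -omo when the stem ends in a vowel (*fu*, *wimho*).
*eku* — final sound /u/ (a vowel) → -omo → *ekuomo*.
The final sound of *lasav* is /v/, which is a voiced consonant, so the suffix is -fez, giving *lasavfez*.
*bolirop*: final sound = /p/, a voiceless consonant → -pah → *boliroppah*.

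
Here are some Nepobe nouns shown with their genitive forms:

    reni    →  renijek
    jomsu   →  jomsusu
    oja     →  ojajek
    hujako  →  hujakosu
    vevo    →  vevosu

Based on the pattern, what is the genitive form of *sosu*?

sosusu

The suffix is conditioned by the last vowel: -su when the last vowel of the stem is a rounded vowel (*jomsu*, *hujako*, *vevo*); -jek when the last vowel of the stem is an unrounded vowel (*reni*, *oja*).
Since the last vowel of *sosu* is /u/ (a rounded vowel), it takes -su, giving *sosusu*.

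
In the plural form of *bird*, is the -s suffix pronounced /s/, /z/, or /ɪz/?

The stem *bird* ends in a voiced non-sibilant sound.
The plural suffix surfaces as /ɪz/ after sibilants, /s/ after other voiceless consonants, and /z/ after other voiced sounds.
So the plural -s on *bird* is pronounced /z/.

/z/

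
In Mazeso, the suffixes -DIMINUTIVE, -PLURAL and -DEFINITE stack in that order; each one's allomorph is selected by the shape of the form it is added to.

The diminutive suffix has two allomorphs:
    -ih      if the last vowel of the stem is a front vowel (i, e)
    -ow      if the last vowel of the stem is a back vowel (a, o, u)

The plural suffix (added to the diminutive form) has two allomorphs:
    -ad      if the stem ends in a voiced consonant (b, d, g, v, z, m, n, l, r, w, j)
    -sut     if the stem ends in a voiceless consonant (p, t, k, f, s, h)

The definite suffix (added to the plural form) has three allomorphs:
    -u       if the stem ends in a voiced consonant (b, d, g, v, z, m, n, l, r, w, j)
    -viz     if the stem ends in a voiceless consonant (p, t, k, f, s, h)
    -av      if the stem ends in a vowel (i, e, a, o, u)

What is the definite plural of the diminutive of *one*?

oneihsutviz

The last vowel of *one* is /e/, which is a front vowel, so the diminutive suffix is -ih, giving *oneih*.
The final consonant of the diminutive form *oneih* is /h/, which is voiceless, so the plural suffix is -sut, giving *oneihsut*.
The plural form *oneihsut*: final sound = /t/, a voiceless consonant → -viz → *oneihsutviz*.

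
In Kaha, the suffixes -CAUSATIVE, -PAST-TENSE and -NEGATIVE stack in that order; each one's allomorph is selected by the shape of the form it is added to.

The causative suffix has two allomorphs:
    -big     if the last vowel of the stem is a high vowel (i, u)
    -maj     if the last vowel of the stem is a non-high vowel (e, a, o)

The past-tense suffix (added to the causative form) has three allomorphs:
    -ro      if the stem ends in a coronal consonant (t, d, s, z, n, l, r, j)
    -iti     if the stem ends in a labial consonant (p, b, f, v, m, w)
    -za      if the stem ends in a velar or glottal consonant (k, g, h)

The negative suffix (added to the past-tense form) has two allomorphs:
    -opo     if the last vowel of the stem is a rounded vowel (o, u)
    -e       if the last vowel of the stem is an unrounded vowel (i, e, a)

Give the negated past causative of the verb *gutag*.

The last vowel of *gutag* is /a/, which is a non-high vowel, so the causative suffix is -maj, giving *gutagmaj*.
Since the final consonant of the causative form *gutagmaj* is /j/ (coronal), it takes -ro, giving *gutagmajro*.
The past-tense form *gutagmajro*: last vowel = /o/, a rounded vowel → -opo → *gutagmajroopo*.

gutagmajroopo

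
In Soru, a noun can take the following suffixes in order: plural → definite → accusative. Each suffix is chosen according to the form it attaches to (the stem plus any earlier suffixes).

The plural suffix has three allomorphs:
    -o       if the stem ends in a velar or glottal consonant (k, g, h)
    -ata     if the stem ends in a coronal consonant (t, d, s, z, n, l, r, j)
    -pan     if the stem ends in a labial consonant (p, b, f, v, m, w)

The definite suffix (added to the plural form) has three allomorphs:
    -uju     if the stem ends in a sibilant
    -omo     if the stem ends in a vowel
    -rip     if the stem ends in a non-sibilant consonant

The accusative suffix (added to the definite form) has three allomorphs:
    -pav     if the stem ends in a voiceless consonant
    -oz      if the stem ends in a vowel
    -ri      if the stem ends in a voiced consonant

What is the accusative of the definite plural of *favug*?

*favug*: final consonant = /g/, velar/glottal → -o → *favugo*.
The plural form *favugo* — final sound /o/ (a vowel) → -omo → *favugoomo*.
The definite form *favugoomo* — final sound /o/ (a vowel) → -oz → *favugoomooz*.

favugoomooz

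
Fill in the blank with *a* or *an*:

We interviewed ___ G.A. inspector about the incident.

The indefinite article is chosen by the initial *sound* of the following word, not its spelling.
The initialism *G.A.* is read letter by letter; the first letter, G, is pronounced /dʒiː/, which begins with a consonant sound.
So the article is *a*: We interviewed a G.A. inspector about the incident.

a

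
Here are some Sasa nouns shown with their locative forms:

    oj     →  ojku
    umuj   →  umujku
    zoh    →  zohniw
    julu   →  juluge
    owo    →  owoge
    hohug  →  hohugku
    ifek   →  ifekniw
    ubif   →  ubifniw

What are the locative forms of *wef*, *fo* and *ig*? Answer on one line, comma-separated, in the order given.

wefniw, foge, igku

The pattern is voicing of the final sound: -niw when the stem ends in a voiceless consonant (*zoh*, *ifek*, *ubif*); -ku when the stem ends in a voiced consonant (*oj*, *umuj*, *hohug*); -ge when the stem ends in a vowel (*julu*, *owo*).
The final sound of *wef* is /f/, which is a voiceless consonant, so the suffix is -niw, giving *wefniw*.
Since the final sound of *fo* is /o/ (a vowel), it takes -ge, giving *foge*.
The final sound of *ig* is /g/, which is a voiced consonant, so the suffix is -ku, giving *igku*.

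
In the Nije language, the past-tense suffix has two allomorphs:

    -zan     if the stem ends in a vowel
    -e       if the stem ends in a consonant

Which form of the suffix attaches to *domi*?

-zan

Since the final sound of *domi* is /i/ (a vowel), it takes -zan.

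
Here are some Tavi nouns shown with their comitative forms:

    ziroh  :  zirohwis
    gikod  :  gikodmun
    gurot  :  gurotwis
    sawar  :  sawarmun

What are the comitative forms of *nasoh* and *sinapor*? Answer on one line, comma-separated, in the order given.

The pattern is voicing of the final consonant: -wis when the stem ends in a voiceless consonant (*ziroh*, *gurot*); -mun when the stem ends in a voiced consonant (*gikod*, *sawar*).
*nasoh*: final consonant = /h/, voiceless → -wis → *nasohwis*.
The final consonant of *sinapor* is /r/, which is voiced, so the suffix is -mun, giving *sinapormun*.

nasohwis, sinapormun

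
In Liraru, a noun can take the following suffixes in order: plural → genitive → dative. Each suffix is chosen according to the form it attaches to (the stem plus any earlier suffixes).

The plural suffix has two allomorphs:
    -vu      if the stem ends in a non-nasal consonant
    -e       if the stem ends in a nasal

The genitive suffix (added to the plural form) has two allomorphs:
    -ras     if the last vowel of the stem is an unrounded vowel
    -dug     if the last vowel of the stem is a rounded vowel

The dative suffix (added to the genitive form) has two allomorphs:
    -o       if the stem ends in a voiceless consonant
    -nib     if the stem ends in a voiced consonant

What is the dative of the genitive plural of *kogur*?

Since the final consonant of *kogur* is /r/ (non-nasal), it takes -vu, giving *kogurvu*.
The last vowel of the plural form *kogurvu* is /u/, which is a rounded vowel, so the genitive suffix is -dug, giving *kogurvudug*.
The genitive form *kogurvudug* — final consonant /g/ (voiced) → -nib → *kogurvudugnib*.

kogurvudugnib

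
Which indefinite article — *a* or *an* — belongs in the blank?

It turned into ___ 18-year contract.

The indefinite article is chosen by the initial *sound* of the following word, not its spelling.
The number *18* is spoken "eighteen", beginning with /ˌeɪˈtiːn/ — a vowel sound.
So the article is *an*: It turned into an 18-year contract.

an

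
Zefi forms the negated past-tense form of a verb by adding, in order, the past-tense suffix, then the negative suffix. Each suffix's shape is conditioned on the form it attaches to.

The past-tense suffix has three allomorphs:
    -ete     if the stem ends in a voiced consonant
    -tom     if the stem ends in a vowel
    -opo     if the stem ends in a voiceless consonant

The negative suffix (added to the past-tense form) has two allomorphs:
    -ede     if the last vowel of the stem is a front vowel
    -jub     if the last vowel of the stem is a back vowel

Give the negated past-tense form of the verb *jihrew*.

Since the final sound of *jihrew* is /w/ (a voiced consonant), it takes -ete, giving *jihrewete*.
The last vowel of the past-tense form *jihrewete* is /e/, which is a front vowel, so the negative suffix is -ede, giving *jihreweteede*.

jihreweteede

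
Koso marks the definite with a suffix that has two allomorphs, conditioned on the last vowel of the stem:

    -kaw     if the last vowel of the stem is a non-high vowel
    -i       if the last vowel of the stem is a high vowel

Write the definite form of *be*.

*be* — last vowel /e/ (a non-high vowel) → -kaw → *bekaw*.

bekaw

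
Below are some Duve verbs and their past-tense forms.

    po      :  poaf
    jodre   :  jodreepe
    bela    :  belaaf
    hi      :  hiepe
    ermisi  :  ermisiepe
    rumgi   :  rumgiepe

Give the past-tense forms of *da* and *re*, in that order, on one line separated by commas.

daaf, reepe

The alternation tracks the last vowel of the stem — -epe when the last vowel of the stem is a front vowel (*jodre*, *hi*, *ermisi*, *rumgi*); -af when the last vowel of the stem is a back vowel (*po*, *bela*).
*da*: last vowel = /a/, a back vowel → -af → *daaf*.
The last vowel of *re* is /e/, which is a front vowel, so the suffix is -epe, giving *reepe*.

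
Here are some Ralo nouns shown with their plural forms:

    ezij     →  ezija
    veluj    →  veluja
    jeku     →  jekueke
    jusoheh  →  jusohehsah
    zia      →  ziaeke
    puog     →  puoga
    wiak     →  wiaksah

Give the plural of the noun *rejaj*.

rejaja

Looking at the final sound of each stem: -sah when the stem ends in a voiceless consonant (*jusoheh*, *wiak*); -a when the stem ends in a voiced consonant (*ezij*, *veluj*, *puog*); -eke when the stem ends in a vowel (*jeku*, *zia*).
*rejaj*: final sound = /j/, a voiced consonant → -a → *rejaja*.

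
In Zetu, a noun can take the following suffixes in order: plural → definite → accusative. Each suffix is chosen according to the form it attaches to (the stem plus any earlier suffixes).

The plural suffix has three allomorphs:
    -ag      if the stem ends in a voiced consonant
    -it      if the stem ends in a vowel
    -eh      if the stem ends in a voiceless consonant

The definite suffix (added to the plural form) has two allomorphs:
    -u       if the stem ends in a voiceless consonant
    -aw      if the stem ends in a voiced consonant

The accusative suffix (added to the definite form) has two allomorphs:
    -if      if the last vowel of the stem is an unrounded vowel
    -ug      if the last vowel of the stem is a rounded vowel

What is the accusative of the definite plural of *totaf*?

*totaf* — final sound /f/ (a voiceless consonant) → -eh → *totafeh*.
The final consonant of the plural form *totafeh* is /h/, which is voiceless, so the definite suffix is -u, giving *totafehu*.
The definite form *totafehu* — last vowel /u/ (a rounded vowel) → -ug → *totafehuug*.

totafehuug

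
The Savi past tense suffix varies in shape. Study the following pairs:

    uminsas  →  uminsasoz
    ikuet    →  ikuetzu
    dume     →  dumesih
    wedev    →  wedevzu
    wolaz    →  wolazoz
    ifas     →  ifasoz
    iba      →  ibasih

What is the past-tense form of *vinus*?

vinusoz

The pattern is sibilance of the final sound: -oz when the stem ends in a sibilant (*uminsas*, *wolaz*, *ifas*); -zu when the stem ends in a non-sibilant consonant (*ikuet*, *wedev*); -sih when the stem ends in a vowel (*dume*, *iba*).
The final sound of *vinus* is /s/, which is a sibilant, so the suffix is -oz, giving *vinusoz*.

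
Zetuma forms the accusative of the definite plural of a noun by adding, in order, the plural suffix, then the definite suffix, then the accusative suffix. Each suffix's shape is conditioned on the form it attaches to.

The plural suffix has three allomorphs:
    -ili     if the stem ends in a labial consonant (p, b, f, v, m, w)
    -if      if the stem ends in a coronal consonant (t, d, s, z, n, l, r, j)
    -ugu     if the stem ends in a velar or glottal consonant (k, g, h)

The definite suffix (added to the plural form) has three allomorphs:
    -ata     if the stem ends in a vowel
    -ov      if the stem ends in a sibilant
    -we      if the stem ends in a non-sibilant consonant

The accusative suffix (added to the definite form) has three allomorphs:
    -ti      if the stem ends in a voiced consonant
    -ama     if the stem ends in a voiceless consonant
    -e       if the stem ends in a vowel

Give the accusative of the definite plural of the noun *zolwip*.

*zolwip* — final consonant /p/ (labial) → -ili → *zolwipili*.
The plural form *zolwipili*: final sound = /i/, a vowel → -ata → *zolwipiliata*.
Since the final sound of the definite form *zolwipiliata* is /a/ (a vowel), it takes -e, giving *zolwipiliatae*.

zolwipiliatae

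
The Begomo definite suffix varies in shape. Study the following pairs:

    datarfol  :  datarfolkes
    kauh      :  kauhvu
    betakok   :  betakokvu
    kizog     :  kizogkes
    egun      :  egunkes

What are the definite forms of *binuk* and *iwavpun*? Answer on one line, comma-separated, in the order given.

binukvu, iwavpunkes

The alternation tracks the final consonant of the stem — -vu when the stem ends in a voiceless consonant (*kauh*, *betakok*); -kes when the stem ends in a voiced consonant (*datarfol*, *kizog*, *egun*).
*binuk* — final consonant /k/ (voiceless) → -vu → *binukvu*.
Since the final consonant of *iwavpun* is /n/ (voiced), it takes -kes, giving *iwavpunkes*.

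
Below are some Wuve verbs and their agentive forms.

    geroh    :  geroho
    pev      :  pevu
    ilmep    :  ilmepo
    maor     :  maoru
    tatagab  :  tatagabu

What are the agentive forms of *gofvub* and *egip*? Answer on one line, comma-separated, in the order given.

gofvubu, egipo

The suffix is conditioned by the final consonant: -o when the stem ends in a voiceless consonant (*geroh*, *ilmep*); -u when the stem ends in a voiced consonant (*pev*, *maor*, *tatagab*).
Since the final consonant of *gofvub* is /b/ (voiced), it takes -u, giving *gofvubu*.
*egip* — final consonant /p/ (voiceless) → -o → *egipo*.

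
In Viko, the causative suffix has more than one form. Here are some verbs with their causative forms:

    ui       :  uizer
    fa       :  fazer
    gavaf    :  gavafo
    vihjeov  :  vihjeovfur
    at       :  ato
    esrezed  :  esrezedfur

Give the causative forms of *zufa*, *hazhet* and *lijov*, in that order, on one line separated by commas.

zufazer, hazheto, lijovfur

Looking at the final sound of each stem: -o when the stem ends in a voiceless consonant (*gavaf*, *at*); -fur when the stem ends in a voiced consonant (*vihjeov*, *esrezed*); -zer when the stem ends in a vowel (*ui*, *fa*).
*zufa*: final sound = /a/, a vowel → -zer → *zufazer*.
*hazhet*: final sound = /t/, a voiceless consonant → -o → *hazheto*.
Since the final sound of *lijov* is /v/ (a voiced consonant), it takes -fur, giving *lijovfur*.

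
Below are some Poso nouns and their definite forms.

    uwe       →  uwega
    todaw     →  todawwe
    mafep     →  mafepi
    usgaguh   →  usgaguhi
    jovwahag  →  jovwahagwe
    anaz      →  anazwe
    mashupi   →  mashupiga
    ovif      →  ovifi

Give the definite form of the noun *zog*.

The pattern is voicing of the final sound: -i when the stem ends in a voiceless consonant (*mafep*, *usgaguh*, *ovif*); -we when the stem ends in a voiced consonant (*todaw*, *jovwahag*, *anaz*); -ga when the stem ends in a vowel (*uwe*, *mashupi*).
*zog*: final sound = /g/, a voiced consonant → -we → *zogwe*.

zogwe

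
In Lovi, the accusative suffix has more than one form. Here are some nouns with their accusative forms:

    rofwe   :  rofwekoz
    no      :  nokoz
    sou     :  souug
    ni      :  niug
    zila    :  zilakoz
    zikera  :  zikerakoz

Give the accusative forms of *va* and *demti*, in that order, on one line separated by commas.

The alternation tracks the last vowel of the stem — -ug when the last vowel of the stem is a high vowel (*sou*, *ni*); -koz when the last vowel of the stem is a non-high vowel (*rofwe*, *no*, *zila*, *zikera*).
*va* — last vowel /a/ (a non-high vowel) → -koz → *vakoz*.
The last vowel of *demti* is /i/, which is a high vowel, so the suffix is -ug, giving *demtiug*.

vakoz, demtiug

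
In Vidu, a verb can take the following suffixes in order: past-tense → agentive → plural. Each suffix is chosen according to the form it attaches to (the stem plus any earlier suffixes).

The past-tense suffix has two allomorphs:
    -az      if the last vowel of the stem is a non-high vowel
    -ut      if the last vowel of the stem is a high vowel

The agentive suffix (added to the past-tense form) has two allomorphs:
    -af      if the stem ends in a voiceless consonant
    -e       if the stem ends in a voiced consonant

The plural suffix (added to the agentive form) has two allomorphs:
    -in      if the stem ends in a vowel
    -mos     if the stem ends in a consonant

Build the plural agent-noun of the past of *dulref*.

dulrefazein

Since the last vowel of *dulref* is /e/ (a non-high vowel), it takes -az, giving *dulrefaz*.
The final consonant of the past-tense form *dulrefaz* is /z/, which is voiced, so the agentive suffix is -e, giving *dulrefaze*.
The agentive form *dulrefaze* — final sound /e/ (a vowel) → -in → *dulrefazein*.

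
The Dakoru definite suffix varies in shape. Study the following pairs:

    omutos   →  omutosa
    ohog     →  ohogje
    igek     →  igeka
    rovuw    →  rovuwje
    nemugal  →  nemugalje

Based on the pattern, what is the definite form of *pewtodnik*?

The pattern is voicing of the final consonant: -a when the stem ends in a voiceless consonant (*omutos*, *igek*); -je when the stem ends in a voiced consonant (*ohog*, *rovuw*, *nemugal*).
*pewtodnik* — final consonant /k/ (voiceless) → -a → *pewtodnika*.

pewtodnika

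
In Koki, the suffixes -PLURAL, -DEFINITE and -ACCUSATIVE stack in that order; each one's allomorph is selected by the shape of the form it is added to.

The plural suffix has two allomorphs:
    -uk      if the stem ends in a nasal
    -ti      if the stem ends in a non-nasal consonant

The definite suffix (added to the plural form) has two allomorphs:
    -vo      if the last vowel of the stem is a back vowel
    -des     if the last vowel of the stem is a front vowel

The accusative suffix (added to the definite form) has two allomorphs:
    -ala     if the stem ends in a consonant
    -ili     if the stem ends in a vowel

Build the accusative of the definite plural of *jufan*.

jufanukvoili

The final consonant of *jufan* is /n/, which is a nasal, so the plural suffix is -uk, giving *jufanuk*.
The plural form *jufanuk* — last vowel /u/ (a back vowel) → -vo → *jufanukvo*.
The final sound of the definite form *jufanukvo* is /o/, which is a vowel, so the accusative suffix is -ili, giving *jufanukvoili*.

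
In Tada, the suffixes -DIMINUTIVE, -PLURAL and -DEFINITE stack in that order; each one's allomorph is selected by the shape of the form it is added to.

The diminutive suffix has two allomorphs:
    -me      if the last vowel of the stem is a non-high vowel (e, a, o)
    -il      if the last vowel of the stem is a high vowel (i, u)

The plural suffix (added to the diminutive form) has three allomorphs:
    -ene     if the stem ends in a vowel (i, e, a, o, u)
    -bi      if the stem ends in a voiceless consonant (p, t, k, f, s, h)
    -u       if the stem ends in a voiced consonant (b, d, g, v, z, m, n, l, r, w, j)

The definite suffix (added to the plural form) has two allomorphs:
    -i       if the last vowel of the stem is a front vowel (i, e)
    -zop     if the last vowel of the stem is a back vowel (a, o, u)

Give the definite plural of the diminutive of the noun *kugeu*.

kugeuiluzop

The last vowel of *kugeu* is /u/, which is a high vowel, so the diminutive suffix is -il, giving *kugeuil*.
Since the final sound of the diminutive form *kugeuil* is /l/ (a voiced consonant), it takes -u, giving *kugeuilu*.
Since the last vowel of the plural form *kugeuilu* is /u/ (a back vowel), it takes -zop, giving *kugeuiluzop*.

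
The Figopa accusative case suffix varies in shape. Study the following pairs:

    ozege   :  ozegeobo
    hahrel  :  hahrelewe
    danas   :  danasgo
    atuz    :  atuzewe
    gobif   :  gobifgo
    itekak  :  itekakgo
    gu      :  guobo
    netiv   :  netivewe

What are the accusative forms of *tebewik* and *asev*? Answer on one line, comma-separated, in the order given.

Looking at the final sound of each stem: -go when the stem ends in a voiceless consonant (*danas*, *gobif*, *itekak*); -ewe when the stem ends in a voiced consonant (*hahrel*, *atuz*, *netiv*); -obo when the stem ends in a vowel (*ozege*, *gu*).
*tebewik*: final sound = /k/, a voiceless consonant → -go → *tebewikgo*.
*asev* — final sound /v/ (a voiced consonant) → -ewe → *asevewe*.

tebewikgo, asevewe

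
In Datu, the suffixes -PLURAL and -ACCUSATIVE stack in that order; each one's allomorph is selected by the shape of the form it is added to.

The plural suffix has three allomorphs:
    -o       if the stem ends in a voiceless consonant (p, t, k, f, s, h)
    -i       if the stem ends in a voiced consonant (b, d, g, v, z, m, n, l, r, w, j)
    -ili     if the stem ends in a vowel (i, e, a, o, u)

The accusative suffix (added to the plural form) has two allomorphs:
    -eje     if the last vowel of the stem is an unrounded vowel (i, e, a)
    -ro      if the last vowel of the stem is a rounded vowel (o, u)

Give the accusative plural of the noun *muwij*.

*muwij*: final sound = /j/, a voiced consonant → -i → *muwiji*.
The last vowel of the plural form *muwiji* is /i/, which is an unrounded vowel, so the accusative suffix is -eje, giving *muwijieje*.

muwijieje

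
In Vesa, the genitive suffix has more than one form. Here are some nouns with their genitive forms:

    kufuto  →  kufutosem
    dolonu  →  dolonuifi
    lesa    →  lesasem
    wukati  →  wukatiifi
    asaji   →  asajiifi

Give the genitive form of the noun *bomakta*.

Looking at the last vowel of each stem: -ifi when the last vowel of the stem is a high vowel (*dolonu*, *wukati*, *asaji*); -sem when the last vowel of the stem is a non-high vowel (*kufuto*, *lesa*).
Since the last vowel of *bomakta* is /a/ (a non-high vowel), it takes -sem, giving *bomaktasem*.

bomaktasem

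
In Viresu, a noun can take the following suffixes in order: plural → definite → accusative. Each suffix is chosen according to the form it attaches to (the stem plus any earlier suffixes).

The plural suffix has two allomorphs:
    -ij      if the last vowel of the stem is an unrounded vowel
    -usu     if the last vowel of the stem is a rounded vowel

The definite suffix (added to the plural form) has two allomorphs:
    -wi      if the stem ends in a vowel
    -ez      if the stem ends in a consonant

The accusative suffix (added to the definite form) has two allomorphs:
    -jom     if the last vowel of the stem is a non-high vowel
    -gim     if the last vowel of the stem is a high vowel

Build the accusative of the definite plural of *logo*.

logousuwigim

*logo*: last vowel = /o/, a rounded vowel → -usu → *logousu*.
The plural form *logousu*: final sound = /u/, a vowel → -wi → *logousuwi*.
The definite form *logousuwi* — last vowel /i/ (a high vowel) → -gim → *logousuwigim*.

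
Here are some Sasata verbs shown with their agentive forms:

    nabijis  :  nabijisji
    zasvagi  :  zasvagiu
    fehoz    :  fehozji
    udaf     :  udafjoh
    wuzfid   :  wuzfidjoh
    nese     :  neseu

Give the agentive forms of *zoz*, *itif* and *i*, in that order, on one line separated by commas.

The suffix is conditioned by the final sound: -ji when the stem ends in a sibilant (*nabijis*, *fehoz*); -joh when the stem ends in a non-sibilant consonant (*udaf*, *wuzfid*); -u when the stem ends in a vowel (*zasvagi*, *nese*).
The final sound of *zoz* is /z/, which is a sibilant, so the suffix is -ji, giving *zozji*.
*itif* — final sound /f/ (a non-sibilant consonant) → -joh → *itifjoh*.
*i*: final sound = /i/, a vowel → -u → *iu*.

zozji, itifjoh, iu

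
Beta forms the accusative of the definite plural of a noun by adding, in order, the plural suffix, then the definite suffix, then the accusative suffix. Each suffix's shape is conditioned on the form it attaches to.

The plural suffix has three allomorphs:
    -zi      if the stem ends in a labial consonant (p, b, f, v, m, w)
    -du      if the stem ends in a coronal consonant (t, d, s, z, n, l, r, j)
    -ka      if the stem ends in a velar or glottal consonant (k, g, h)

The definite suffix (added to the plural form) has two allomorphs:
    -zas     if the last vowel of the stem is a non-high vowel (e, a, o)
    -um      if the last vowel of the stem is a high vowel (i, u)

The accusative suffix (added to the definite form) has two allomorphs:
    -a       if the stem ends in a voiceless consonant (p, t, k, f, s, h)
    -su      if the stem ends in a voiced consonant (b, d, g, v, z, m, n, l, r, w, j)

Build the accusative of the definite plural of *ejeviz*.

Since the final consonant of *ejeviz* is /z/ (coronal), it takes -du, giving *ejevizdu*.
The last vowel of the plural form *ejevizdu* is /u/, which is a high vowel, so the definite suffix is -um, giving *ejevizduum*.
The definite form *ejevizduum* — final consonant /m/ (voiced) → -su → *ejevizduumsu*.

ejevizduumsu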